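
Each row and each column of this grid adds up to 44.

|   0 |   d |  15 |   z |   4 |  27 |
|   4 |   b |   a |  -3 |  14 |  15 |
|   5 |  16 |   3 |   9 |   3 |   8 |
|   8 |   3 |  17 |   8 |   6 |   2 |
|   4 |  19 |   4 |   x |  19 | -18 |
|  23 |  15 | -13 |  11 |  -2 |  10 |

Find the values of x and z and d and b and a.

x = 16, z = 3, d = -5, b = -4, a = 18

The known cells in column 3 total 26, leaving 44 − 26 = 18 for the blank.
The known cells in row 5 total 28, leaving 44 − 28 = 16 for the blank.
The known cells in row 2 total 48, leaving 44 − 48 = -4 for the blank.
The known cells in column 2 total 49, leaving 44 − 49 = -5 for the blank.
The known cells in row 1 total 41, leaving 44 − 41 = 3 for the blank.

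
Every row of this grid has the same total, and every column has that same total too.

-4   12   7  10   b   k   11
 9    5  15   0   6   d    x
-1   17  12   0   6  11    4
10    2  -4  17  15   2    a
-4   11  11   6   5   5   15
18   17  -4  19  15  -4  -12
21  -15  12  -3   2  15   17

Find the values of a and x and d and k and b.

Rows 3 and 5 both sum to 49, so that's the common total.
Column 5 has 6 + 6 + 15 + 5 + 15 + 2 = 49; the blank must be 49 − 49 = 0.
Row 1 has -4 + 12 + 7 + 10 + 0 + 11 = 36; the blank must be 49 − 36 = 13.
Column 6 has 13 + 11 + 2 + 5 − 4 + 15 = 42; the blank must be 49 − 42 = 7.
Row 4 has 10 + 2 − 4 + 17 + 15 + 2 = 42; the blank must be 49 − 42 = 7.
Row 2 has 9 + 5 + 15 + 0 + 6 + 7 = 42; the blank must be 49 − 42 = 7.

a = 7, x = 7, d = 7, k = 13, b = 0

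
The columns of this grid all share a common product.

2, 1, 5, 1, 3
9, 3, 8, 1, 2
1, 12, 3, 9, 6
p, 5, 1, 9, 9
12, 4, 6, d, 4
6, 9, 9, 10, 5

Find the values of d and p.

Columns 3 and 5 each multiply to 6480, so every column has product 6480.
Column 4: 1×1×9×9×10 = 810, so the missing entry is 6480 ÷ 810 = 8.
Column 1: 2×9×1×12×6 = 1296, so the missing entry is 6480 ÷ 1296 = 5.

d = 8, p = 5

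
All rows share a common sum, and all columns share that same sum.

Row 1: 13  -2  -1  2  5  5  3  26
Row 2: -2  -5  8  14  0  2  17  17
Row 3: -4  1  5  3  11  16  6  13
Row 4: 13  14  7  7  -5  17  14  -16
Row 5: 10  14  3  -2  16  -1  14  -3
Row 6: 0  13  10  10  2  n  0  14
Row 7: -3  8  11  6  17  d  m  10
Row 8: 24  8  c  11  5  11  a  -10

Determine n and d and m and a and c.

n = 2, d = -1, m = 3, a = -6, c = 8

Rows 1 and 2 both sum to 51, so that's the common total.
Row 6 has 0 + 13 + 10 + 10 + 2 + 0 + 14 = 49; the blank must be 51 − 49 = 2.
Column 6 has 5 + 2 + 16 + 17 − 1 + 2 + 11 = 52; the blank must be 51 − 52 = -1.
Column 3 has -1 + 8 + 5 + 7 + 3 + 10 + 11 = 43; the blank must be 51 − 43 = 8.
Row 8 has 24 + 8 + 8 + 11 + 5 + 11 − 10 = 57; the blank must be 51 − 57 = -6.
Row 7 has -3 + 8 + 11 + 6 + 17 − 1 + 10 = 48; the blank must be 51 − 48 = 3.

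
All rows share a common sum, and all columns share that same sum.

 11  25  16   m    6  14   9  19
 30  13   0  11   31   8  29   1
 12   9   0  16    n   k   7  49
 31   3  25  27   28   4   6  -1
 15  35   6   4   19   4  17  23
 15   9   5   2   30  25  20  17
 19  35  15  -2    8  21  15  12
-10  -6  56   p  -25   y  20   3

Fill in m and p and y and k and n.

m = 23, p = 42, y = 43, k = 4, n = 26

Rows 2 and 4 both sum to 123, so that's the common total.
Column 5 has 6 + 31 + 28 + 19 + 30 + 8 − 25 = 97; the blank must be 123 − 97 = 26.
Row 1 has 11 + 25 + 16 + 6 + 14 + 9 + 19 = 100; the blank must be 123 − 100 = 23.
Column 4 has 23 + 11 + 16 + 27 + 4 + 2 − 2 = 81; the blank must be 123 − 81 = 42.
Row 8 has -10 − 6 + 56 + 42 − 25 + 20 + 3 = 80; the blank must be 123 − 80 = 43.
Row 3 has 12 + 9 + 0 + 16 + 26 + 7 + 49 = 119; the blank must be 123 − 119 = 4.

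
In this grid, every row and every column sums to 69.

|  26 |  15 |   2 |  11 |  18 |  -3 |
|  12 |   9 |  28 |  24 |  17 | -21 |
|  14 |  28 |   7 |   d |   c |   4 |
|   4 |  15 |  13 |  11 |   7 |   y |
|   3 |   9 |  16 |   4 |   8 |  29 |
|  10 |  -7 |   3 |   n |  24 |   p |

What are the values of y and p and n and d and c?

Column 5: 18 + 17 + 7 + 8 + 24 = 74, so its missing entry is 69 − 74 = -5.
Row 3: 14 + 28 + 7 − 5 + 4 = 48, so its missing entry is 69 − 48 = 21.
Column 4: 11 + 24 + 21 + 11 + 4 = 71, so its missing entry is 69 − 71 = -2.
Row 6: 10 − 7 + 3 − 2 + 24 = 28, so its missing entry is 69 − 28 = 41.
Row 4: 4 + 15 + 13 + 11 + 7 = 50, so its missing entry is 69 − 50 = 19.

y = 19, p = 41, n = -2, d = 21, c = -5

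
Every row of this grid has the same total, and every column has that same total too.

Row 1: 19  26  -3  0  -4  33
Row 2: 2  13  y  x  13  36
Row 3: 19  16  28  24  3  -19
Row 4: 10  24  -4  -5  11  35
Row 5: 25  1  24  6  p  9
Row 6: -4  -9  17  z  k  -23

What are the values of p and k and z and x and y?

Rows 1 and 3 both sum to 71, so that's the common total.
The known cells in row 5 total 65, leaving 71 − 65 = 6 for the blank.
The known cells in column 3 total 62, leaving 71 − 62 = 9 for the blank.
The known cells in column 5 total 29, leaving 71 − 29 = 42 for the blank.
The known cells in row 6 total 23, leaving 71 − 23 = 48 for the blank.
The known cells in row 2 total 73, leaving 71 − 73 = -2 for the blank.

p = 6, k = 42, z = 48, x = -2, y = 9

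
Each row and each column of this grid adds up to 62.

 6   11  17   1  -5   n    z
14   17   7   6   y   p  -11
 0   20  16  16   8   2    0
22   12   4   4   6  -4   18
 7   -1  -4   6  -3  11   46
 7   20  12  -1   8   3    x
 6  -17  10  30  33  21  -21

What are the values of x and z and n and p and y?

Column 5 has -5 + 8 + 6 − 3 + 8 + 33 = 47; the blank must be 62 − 47 = 15.
Row 2 has 14 + 17 + 7 + 6 + 15 − 11 = 48; the blank must be 62 − 48 = 14.
Row 6 has 7 + 20 + 12 − 1 + 8 + 3 = 49; the blank must be 62 − 49 = 13.
Column 7 has -11 + 0 + 18 + 46 + 13 − 21 = 45; the blank must be 62 − 45 = 17.
Row 1 has 6 + 11 + 17 + 1 − 5 + 17 = 47; the blank must be 62 − 47 = 15.

x = 13, z = 17, n = 15, p = 14, y = 15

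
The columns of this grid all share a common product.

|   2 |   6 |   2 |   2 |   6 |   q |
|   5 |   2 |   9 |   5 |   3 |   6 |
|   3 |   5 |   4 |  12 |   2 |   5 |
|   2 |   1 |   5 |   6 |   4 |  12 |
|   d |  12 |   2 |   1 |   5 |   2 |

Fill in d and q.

d = 12, q = 1

Columns 3 and 4 each multiply to 720, so every column has product 720.
Column 1: 2×5×3×2 = 60, so the missing entry is 720 ÷ 60 = 12.
Column 6: 6×5×12×2 = 720, so the missing entry is 720 ÷ 720 = 1.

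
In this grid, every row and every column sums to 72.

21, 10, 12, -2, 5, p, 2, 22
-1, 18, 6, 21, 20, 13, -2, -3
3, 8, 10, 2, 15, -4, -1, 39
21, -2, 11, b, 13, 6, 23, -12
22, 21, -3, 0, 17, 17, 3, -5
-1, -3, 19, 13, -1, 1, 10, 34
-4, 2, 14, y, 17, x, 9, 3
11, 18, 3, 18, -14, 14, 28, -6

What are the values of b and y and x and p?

b = 12, y = 8, x = 23, p = 2

Row 4: 21 − 2 + 11 + 13 + 6 + 23 − 12 = 60, so its missing entry is 72 − 60 = 12.
Row 1: 21 + 10 + 12 − 2 + 5 + 2 + 22 = 70, so its missing entry is 72 − 70 = 2.
Column 6: 2 + 13 − 4 + 6 + 17 + 1 + 14 = 49, so its missing entry is 72 − 49 = 23.
Row 7: -4 + 2 + 14 + 17 + 23 + 9 + 3 = 64, so its missing entry is 72 − 64 = 8.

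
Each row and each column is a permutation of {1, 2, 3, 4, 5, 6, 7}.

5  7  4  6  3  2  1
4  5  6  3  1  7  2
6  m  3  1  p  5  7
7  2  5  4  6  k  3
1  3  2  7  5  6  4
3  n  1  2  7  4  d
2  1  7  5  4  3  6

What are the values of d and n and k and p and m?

d = 5, n = 6, k = 1, p = 2, m = 4

For row 3, column 5: column 5 already has {1, 3, 4, 5, 6, 7}; that leaves 2.
Cell (3,2): row 3 already has {1, 2, 3, 5, 6, 7} → 4.
At (row 6, col 2): column 2 already has {1, 2, 3, 4, 5, 7}, so the value is 6.
Cell (6,7): row 6 already has {1, 2, 3, 4, 6, 7} → 5.
At (row 4, col 6): row 4 already has {2, 3, 4, 5, 6, 7}, so the value is 1.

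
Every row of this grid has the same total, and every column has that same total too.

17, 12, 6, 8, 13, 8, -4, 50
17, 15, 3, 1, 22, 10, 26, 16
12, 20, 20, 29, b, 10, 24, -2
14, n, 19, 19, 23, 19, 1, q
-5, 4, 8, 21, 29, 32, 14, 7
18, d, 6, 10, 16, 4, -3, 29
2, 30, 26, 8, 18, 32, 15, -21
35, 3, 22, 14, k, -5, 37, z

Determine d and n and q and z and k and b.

Rows 1 and 2 both sum to 110, so that's the common total.
Row 3: 12 + 20 + 20 + 29 + 10 + 24 − 2 = 113, so its missing entry is 110 − 113 = -3.
Column 5: 13 + 22 − 3 + 23 + 29 + 16 + 18 = 118, so its missing entry is 110 − 118 = -8.
Row 8: 35 + 3 + 22 + 14 − 8 − 5 + 37 = 98, so its missing entry is 110 − 98 = 12.
Column 8: 50 + 16 − 2 + 7 + 29 − 21 + 12 = 91, so its missing entry is 110 − 91 = 19.
Row 4: 14 + 19 + 19 + 23 + 19 + 1 + 19 = 114, so its missing entry is 110 − 114 = -4.
Row 6: 18 + 6 + 10 + 16 + 4 − 3 + 29 = 80, so its missing entry is 110 − 80 = 30.

d = 30, n = -4, q = 19, z = 12, k = -8, b = -3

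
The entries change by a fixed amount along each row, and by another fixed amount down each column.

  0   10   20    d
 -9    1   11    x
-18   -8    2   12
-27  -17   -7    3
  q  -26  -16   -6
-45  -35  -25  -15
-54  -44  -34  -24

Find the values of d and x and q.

Along each row the entries change by 10 per step; down each column they change by -9.
Row 1: from 0 at column 1, stepping by 10 to column 4 gives 30.
Row 2: from -9 at column 1, stepping by 10 to column 4 gives 21.
Row 5: from -26 at column 2, stepping by 10 to column 1 gives -36.

d = 30, x = 21, q = -36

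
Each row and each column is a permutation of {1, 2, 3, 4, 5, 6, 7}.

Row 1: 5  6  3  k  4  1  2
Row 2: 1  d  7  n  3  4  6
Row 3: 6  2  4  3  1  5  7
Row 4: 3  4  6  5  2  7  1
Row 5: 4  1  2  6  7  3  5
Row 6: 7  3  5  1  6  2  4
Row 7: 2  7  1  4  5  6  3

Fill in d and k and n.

At (row 2, col 2): column 2 already has {1, 2, 3, 4, 6, 7}, so the value is 5.
At (row 1, col 4): row 1 already has {1, 2, 3, 4, 5, 6}, so the value is 7.
At (row 2, col 4): row 2 already has {1, 3, 4, 5, 6, 7}, so the value is 2.

d = 5, k = 7, n = 2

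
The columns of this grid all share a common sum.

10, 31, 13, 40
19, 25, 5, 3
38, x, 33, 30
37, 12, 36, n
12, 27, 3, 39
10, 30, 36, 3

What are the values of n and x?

n = 11, x = 1

Columns 1 and 3 both add up to 126, so every column sums to 126.
Column 4: 40 + 3 + 30 + 39 + 3 = 115, so the missing entry is 126 − 115 = 11.
Column 2: 31 + 25 + 12 + 27 + 30 = 125, so the missing entry is 126 − 125 = 1.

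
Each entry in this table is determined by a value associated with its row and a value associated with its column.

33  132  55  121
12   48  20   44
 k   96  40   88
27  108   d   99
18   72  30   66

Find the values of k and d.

Each row is a constant multiple of every other row — this is a multiplication table with the headers hidden.
Row 3 is 88/121 = 8/11 times row 1, so its entry in column 1 is 33 × 8/11 = 24.
Row 4 is 99/121 = 9/11 times row 1, so its entry in column 3 is 55 × 9/11 = 45.

k = 24, d = 45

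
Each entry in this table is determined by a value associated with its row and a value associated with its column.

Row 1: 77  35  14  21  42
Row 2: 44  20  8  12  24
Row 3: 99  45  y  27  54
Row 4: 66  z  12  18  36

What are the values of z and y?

z = 30, y = 18

Each row is a constant multiple of every other row — this is a multiplication table with the headers hidden.
Row 4 is 66/77 = 6/7 times row 1, so its entry in column 2 is 35 × 6/7 = 30.
Row 3 is 99/77 = 9/7 times row 1, so its entry in column 3 is 14 × 9/7 = 18.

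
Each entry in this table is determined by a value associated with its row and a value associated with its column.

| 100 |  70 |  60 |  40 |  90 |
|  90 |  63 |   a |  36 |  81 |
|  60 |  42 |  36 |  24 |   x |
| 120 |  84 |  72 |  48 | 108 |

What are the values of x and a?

x = 54, a = 54

Each row is a constant multiple of every other row — this is a multiplication table with the headers hidden.
Row 3 is 24/40 = 3/5 times row 1, so its entry in column 5 is 90 × 3/5 = 54.
Row 2 is 36/40 = 9/10 times row 1, so its entry in column 3 is 60 × 9/10 = 54.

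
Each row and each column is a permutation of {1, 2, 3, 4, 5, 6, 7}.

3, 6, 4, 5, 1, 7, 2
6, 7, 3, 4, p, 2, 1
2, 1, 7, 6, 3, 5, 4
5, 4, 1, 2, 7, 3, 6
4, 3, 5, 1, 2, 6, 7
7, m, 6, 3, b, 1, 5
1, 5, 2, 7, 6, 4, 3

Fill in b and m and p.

b = 4, m = 2, p = 5

For row 6, column 2: column 2 already has {1, 3, 4, 5, 6, 7}; that leaves 2.
Cell (6,5): row 6 already has {1, 2, 3, 5, 6, 7} → 4.
Cell (2,5): row 2 already has {1, 2, 3, 4, 6, 7} → 5.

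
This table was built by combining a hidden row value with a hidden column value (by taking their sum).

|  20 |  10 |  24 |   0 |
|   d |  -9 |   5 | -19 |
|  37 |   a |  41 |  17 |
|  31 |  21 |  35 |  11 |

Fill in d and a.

d = 1, a = 27

The difference between any two rows is the same in every column — this is an addition table with the headers hidden.
Row 2 minus row 1 is 5 − 24 = -19, so its entry in column 1 is 20 + (-19) = 1.
Row 3 minus row 1 is 41 − 24 = 17, so its entry in column 2 is 10 + 17 = 27.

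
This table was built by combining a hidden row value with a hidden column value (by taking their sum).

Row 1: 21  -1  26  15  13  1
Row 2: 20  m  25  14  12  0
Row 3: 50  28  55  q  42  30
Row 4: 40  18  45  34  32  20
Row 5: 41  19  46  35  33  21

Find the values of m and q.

m = -2, q = 44

The difference between any two rows is the same in every column — this is an addition table with the headers hidden.
Row 2 minus row 1 is 12 − 13 = -1, so its entry in column 2 is -1 + (-1) = -2.
Row 3 minus row 1 is 42 − 13 = 29, so its entry in column 4 is 15 + 29 = 44.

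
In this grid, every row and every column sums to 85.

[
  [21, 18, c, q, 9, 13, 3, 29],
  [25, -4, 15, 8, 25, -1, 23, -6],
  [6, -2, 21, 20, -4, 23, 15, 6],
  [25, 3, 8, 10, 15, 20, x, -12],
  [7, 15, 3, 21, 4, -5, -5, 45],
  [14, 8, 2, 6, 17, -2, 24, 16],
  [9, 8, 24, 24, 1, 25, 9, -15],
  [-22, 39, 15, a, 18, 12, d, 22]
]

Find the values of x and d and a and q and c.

The known cells in column 3 total 88, leaving 85 − 88 = -3 for the blank.
The known cells in row 1 total 90, leaving 85 − 90 = -5 for the blank.
The known cells in column 4 total 84, leaving 85 − 84 = 1 for the blank.
The known cells in row 8 total 85, leaving 85 − 85 = 0 for the blank.
The known cells in row 4 total 69, leaving 85 − 69 = 16 for the blank.

x = 16, d = 0, a = 1, q = -5, c = -3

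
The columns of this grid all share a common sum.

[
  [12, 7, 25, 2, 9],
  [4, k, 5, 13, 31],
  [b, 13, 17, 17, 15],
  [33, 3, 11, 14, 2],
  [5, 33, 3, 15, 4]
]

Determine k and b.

The complete columns each total 61.
Column 2 is missing 61 − 56 = 5 (since 7 + 13 + 3 + 33 = 56).
Column 1 is missing 61 − 54 = 7 (since 12 + 4 + 33 + 5 = 54).

k = 5, b = 7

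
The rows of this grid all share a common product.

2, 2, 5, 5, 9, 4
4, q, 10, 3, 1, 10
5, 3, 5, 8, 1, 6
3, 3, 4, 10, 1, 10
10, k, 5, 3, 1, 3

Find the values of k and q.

Rows 1 and 4 each multiply to 3600, so every row has product 3600.
Row 5: 10×5×3×1×3 = 450, so the missing entry is 3600 ÷ 450 = 8.
Row 2: 4×10×3×1×10 = 1200, so the missing entry is 3600 ÷ 1200 = 3.

k = 8, q = 3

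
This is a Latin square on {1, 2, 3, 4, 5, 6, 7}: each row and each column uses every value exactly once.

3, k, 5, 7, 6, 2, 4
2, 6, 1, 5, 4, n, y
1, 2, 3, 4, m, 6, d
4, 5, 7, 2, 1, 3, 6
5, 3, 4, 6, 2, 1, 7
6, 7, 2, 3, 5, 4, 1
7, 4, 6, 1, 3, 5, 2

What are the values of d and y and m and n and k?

d = 5, y = 3, m = 7, n = 7, k = 1

For row 1, column 2: row 1 already has {2, 3, 4, 5, 6, 7}; that leaves 1.
At (row 3, col 5): column 5 already has {1, 2, 3, 4, 5, 6}, so the value is 7.
Cell (2,6): column 6 already has {1, 2, 3, 4, 5, 6} → 7.
For row 3, column 7: row 3 already has {1, 2, 3, 4, 6, 7}; that leaves 5.
At (row 2, col 7): row 2 already has {1, 2, 4, 5, 6, 7}, so the value is 3.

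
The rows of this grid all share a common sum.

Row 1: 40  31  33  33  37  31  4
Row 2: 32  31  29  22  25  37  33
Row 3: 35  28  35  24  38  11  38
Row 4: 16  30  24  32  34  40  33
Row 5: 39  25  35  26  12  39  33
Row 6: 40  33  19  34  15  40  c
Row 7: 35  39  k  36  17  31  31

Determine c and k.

Rows 4 and 5 both add up to 209, so every row sums to 209.
Row 6: 40 + 33 + 19 + 34 + 15 + 40 = 181, so the missing entry is 209 − 181 = 28.
Row 7: 35 + 39 + 36 + 17 + 31 + 31 = 189, so the missing entry is 209 − 189 = 20.

c = 28, k = 20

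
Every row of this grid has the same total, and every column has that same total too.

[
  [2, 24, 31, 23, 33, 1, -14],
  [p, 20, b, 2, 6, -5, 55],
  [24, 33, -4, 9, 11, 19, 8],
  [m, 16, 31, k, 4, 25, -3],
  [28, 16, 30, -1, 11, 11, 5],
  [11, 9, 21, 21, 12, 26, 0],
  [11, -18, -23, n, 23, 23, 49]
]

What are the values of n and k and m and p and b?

n = 35, k = 11, m = 16, p = 8, b = 14

Rows 1 and 3 both sum to 100, so that's the common total.
Column 3: 31 − 4 + 31 + 30 + 21 − 23 = 86, so its missing entry is 100 − 86 = 14.
Row 2: 20 + 14 + 2 + 6 − 5 + 55 = 92, so its missing entry is 100 − 92 = 8.
Column 1: 2 + 8 + 24 + 28 + 11 + 11 = 84, so its missing entry is 100 − 84 = 16.
Row 4: 16 + 16 + 31 + 4 + 25 − 3 = 89, so its missing entry is 100 − 89 = 11.
Row 7: 11 − 18 − 23 + 23 + 23 + 49 = 65, so its missing entry is 100 − 65 = 35.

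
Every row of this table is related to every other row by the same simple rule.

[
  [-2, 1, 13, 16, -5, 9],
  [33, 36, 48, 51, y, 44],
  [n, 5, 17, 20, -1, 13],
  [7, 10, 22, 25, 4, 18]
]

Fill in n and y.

The difference between any two rows is the same in every column — this is an addition table with the headers hidden.
Row 3 minus row 1 is 13 − 9 = 4, so its entry in column 1 is -2 + 4 = 2.
Row 2 minus row 1 is 44 − 9 = 35, so its entry in column 5 is -5 + 35 = 30.

n = 2, y = 30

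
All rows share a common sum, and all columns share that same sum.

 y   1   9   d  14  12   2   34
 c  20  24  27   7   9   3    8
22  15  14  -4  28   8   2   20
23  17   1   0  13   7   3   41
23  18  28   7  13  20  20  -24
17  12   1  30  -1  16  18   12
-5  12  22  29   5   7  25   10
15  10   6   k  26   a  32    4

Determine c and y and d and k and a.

Rows 3 and 4 both sum to 105, so that's the common total.
Row 2: 20 + 24 + 27 + 7 + 9 + 3 + 8 = 98, so its missing entry is 105 − 98 = 7.
Column 1: 7 + 22 + 23 + 23 + 17 − 5 + 15 = 102, so its missing entry is 105 − 102 = 3.
Row 1: 3 + 1 + 9 + 14 + 12 + 2 + 34 = 75, so its missing entry is 105 − 75 = 30.
Column 4: 30 + 27 − 4 + 0 + 7 + 30 + 29 = 119, so its missing entry is 105 − 119 = -14.
Row 8: 15 + 10 + 6 − 14 + 26 + 32 + 4 = 79, so its missing entry is 105 − 79 = 26.

c = 7, y = 3, d = 30, k = -14, a = 26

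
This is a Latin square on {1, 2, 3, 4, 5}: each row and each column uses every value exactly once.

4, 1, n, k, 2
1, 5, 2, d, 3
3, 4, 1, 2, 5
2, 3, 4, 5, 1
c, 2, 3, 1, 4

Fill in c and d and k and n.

At (row 5, col 1): row 5 already has {1, 2, 3, 4}, so the value is 5.
Cell (1,3): column 3 already has {1, 2, 3, 4} → 5.
At (row 1, col 4): row 1 already has {1, 2, 4, 5}, so the value is 3.
For row 2, column 4: row 2 already has {1, 2, 3, 5}; that leaves 4.

c = 5, d = 4, k = 3, n = 5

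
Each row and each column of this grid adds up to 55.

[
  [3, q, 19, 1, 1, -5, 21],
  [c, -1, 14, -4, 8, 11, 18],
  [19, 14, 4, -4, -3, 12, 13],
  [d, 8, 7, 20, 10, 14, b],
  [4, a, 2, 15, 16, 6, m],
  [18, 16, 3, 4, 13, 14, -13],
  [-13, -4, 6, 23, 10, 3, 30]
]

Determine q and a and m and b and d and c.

q = 15, a = 7, m = 5, b = -19, d = 15, c = 9

The known cells in row 1 total 40, leaving 55 − 40 = 15 for the blank.
The known cells in row 2 total 46, leaving 55 − 46 = 9 for the blank.
The known cells in column 1 total 40, leaving 55 − 40 = 15 for the blank.
The known cells in row 4 total 74, leaving 55 − 74 = -19 for the blank.
The known cells in column 7 total 50, leaving 55 − 50 = 5 for the blank.
The known cells in row 5 total 48, leaving 55 − 48 = 7 for the blank.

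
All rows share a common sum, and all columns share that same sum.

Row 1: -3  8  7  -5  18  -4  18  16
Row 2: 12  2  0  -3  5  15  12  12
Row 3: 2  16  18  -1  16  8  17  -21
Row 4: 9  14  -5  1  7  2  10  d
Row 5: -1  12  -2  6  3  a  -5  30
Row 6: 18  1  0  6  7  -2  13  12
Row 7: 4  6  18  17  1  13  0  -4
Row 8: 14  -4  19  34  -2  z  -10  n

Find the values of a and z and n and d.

a = 12, z = 11, n = -7, d = 17

Rows 1 and 2 both sum to 55, so that's the common total.
The known cells in row 4 total 38, leaving 55 − 38 = 17 for the blank.
The known cells in row 5 total 43, leaving 55 − 43 = 12 for the blank.
The known cells in column 8 total 62, leaving 55 − 62 = -7 for the blank.
The known cells in row 8 total 44, leaving 55 − 44 = 11 for the blank.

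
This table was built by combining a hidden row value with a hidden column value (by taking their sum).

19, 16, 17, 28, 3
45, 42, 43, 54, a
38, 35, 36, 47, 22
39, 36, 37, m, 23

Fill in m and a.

m = 48, a = 29

The difference between any two rows is the same in every column — this is an addition table with the headers hidden.
Row 4 minus row 1 is 39 − 19 = 20, so its entry in column 4 is 28 + 20 = 48.
Row 2 minus row 1 is 45 − 19 = 26, so its entry in column 5 is 3 + 26 = 29.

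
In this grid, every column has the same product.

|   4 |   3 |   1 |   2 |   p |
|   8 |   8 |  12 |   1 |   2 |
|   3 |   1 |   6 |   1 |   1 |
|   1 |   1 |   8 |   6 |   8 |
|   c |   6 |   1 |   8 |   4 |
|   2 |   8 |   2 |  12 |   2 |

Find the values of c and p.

Columns 3 and 4 each multiply to 1152, so every column has product 1152.
Column 1: 4×8×3×1×2 = 192, so the missing entry is 1152 ÷ 192 = 6.
Column 5: 2×1×8×4×2 = 128, so the missing entry is 1152 ÷ 128 = 9.

c = 6, p = 9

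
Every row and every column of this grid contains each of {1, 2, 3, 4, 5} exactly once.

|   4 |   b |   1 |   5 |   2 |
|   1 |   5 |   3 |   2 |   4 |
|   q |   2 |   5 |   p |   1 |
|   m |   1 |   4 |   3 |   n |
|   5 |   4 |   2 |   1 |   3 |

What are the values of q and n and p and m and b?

At (row 1, col 2): row 1 already has {1, 2, 4, 5}, so the value is 3.
For row 4, column 5: column 5 already has {1, 2, 3, 4}; that leaves 5.
For row 4, column 1: row 4 already has {1, 3, 4, 5}; that leaves 2.
Cell (3,1): column 1 already has {1, 2, 4, 5} → 3.
For row 3, column 4: row 3 already has {1, 2, 3, 5}; that leaves 4.

q = 3, n = 5, p = 4, m = 2, b = 3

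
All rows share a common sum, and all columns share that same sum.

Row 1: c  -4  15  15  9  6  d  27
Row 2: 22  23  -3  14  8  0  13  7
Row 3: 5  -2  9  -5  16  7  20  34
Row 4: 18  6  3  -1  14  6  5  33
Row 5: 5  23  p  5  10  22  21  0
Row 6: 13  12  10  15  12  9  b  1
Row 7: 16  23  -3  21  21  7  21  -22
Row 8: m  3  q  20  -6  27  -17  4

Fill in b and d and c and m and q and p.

b = 12, d = 9, c = 7, m = -2, q = 55, p = -2

Rows 2 and 3 both sum to 84, so that's the common total.
Row 5: 5 + 23 + 5 + 10 + 22 + 21 + 0 = 86, so its missing entry is 84 − 86 = -2.
Row 6: 13 + 12 + 10 + 15 + 12 + 9 + 1 = 72, so its missing entry is 84 − 72 = 12.
Column 7: 13 + 20 + 5 + 21 + 12 + 21 − 17 = 75, so its missing entry is 84 − 75 = 9.
Row 1: -4 + 15 + 15 + 9 + 6 + 9 + 27 = 77, so its missing entry is 84 − 77 = 7.
Column 1: 7 + 22 + 5 + 18 + 5 + 13 + 16 = 86, so its missing entry is 84 − 86 = -2.
Row 8: -2 + 3 + 20 − 6 + 27 − 17 + 4 = 29, so its missing entry is 84 − 29 = 55.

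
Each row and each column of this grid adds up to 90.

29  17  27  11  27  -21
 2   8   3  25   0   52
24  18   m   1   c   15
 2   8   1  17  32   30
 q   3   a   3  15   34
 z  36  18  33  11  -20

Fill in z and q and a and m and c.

z = 12, q = 21, a = 14, m = 27, c = 5

Column 5 has 27 + 0 + 32 + 15 + 11 = 85; the blank must be 90 − 85 = 5.
Row 6 has 36 + 18 + 33 + 11 − 20 = 78; the blank must be 90 − 78 = 12.
Column 1 has 29 + 2 + 24 + 2 + 12 = 69; the blank must be 90 − 69 = 21.
Row 5 has 21 + 3 + 3 + 15 + 34 = 76; the blank must be 90 − 76 = 14.
Row 3 has 24 + 18 + 1 + 5 + 15 = 63; the blank must be 90 − 63 = 27.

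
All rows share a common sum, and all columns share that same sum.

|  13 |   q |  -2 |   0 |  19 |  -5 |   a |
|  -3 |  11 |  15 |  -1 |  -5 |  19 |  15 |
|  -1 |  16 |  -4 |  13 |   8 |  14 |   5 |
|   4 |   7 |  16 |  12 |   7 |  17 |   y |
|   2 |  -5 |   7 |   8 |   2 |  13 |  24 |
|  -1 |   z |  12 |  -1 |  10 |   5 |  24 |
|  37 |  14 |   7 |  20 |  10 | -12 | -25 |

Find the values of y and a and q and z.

y = -12, a = 20, q = 6, z = 2

Rows 2 and 3 both sum to 51, so that's the common total.
The known cells in row 6 total 49, leaving 51 − 49 = 2 for the blank.
The known cells in column 2 total 45, leaving 51 − 45 = 6 for the blank.
The known cells in row 1 total 31, leaving 51 − 31 = 20 for the blank.
The known cells in row 4 total 63, leaving 51 − 63 = -12 for the blank.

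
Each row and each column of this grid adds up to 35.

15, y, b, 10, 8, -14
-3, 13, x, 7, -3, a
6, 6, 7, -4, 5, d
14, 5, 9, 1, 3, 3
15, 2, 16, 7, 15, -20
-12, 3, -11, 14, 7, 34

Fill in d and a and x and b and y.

The known cells in column 2 total 29, leaving 35 − 29 = 6 for the blank.
The known cells in row 1 total 25, leaving 35 − 25 = 10 for the blank.
The known cells in column 3 total 31, leaving 35 − 31 = 4 for the blank.
The known cells in row 2 total 18, leaving 35 − 18 = 17 for the blank.
The known cells in row 3 total 20, leaving 35 − 20 = 15 for the blank.

d = 15, a = 17, x = 4, b = 10, y = 6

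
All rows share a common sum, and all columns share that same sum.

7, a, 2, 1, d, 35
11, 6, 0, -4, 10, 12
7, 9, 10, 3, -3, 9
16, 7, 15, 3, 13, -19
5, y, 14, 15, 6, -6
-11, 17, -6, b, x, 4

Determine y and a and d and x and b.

Rows 2 and 3 both sum to 35, so that's the common total.
Column 4: 1 − 4 + 3 + 3 + 15 = 18, so its missing entry is 35 − 18 = 17.
Row 6: -11 + 17 − 6 + 17 + 4 = 21, so its missing entry is 35 − 21 = 14.
Column 5: 10 − 3 + 13 + 6 + 14 = 40, so its missing entry is 35 − 40 = -5.
Row 1: 7 + 2 + 1 − 5 + 35 = 40, so its missing entry is 35 − 40 = -5.
Row 5: 5 + 14 + 15 + 6 − 6 = 34, so its missing entry is 35 − 34 = 1.

y = 1, a = -5, d = -5, x = 14, b = 17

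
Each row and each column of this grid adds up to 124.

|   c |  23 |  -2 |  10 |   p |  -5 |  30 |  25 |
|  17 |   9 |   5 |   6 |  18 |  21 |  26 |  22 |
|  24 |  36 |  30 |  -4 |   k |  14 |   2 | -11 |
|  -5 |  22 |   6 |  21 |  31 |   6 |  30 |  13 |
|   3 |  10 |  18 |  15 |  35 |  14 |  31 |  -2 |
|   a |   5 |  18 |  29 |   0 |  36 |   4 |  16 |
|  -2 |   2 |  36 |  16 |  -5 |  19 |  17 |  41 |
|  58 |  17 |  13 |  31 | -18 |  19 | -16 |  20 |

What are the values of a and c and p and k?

a = 16, c = 13, p = 30, k = 33

Row 3: 24 + 36 + 30 − 4 + 14 + 2 − 11 = 91, so its missing entry is 124 − 91 = 33.
Row 6: 5 + 18 + 29 + 0 + 36 + 4 + 16 = 108, so its missing entry is 124 − 108 = 16.
Column 5: 18 + 33 + 31 + 35 + 0 − 5 − 18 = 94, so its missing entry is 124 − 94 = 30.
Row 1: 23 − 2 + 10 + 30 − 5 + 30 + 25 = 111, so its missing entry is 124 − 111 = 13.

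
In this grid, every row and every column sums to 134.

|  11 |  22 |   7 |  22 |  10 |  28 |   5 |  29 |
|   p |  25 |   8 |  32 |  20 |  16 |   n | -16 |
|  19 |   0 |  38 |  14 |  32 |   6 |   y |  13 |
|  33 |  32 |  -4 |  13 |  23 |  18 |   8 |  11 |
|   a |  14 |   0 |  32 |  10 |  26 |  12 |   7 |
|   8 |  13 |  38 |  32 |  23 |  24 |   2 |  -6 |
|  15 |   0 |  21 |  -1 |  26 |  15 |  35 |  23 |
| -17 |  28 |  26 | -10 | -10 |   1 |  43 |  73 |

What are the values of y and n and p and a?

The known cells in row 5 total 101, leaving 134 − 101 = 33 for the blank.
The known cells in column 1 total 102, leaving 134 − 102 = 32 for the blank.
The known cells in row 2 total 117, leaving 134 − 117 = 17 for the blank.
The known cells in row 3 total 122, leaving 134 − 122 = 12 for the blank.

y = 12, n = 17, p = 32, a = 33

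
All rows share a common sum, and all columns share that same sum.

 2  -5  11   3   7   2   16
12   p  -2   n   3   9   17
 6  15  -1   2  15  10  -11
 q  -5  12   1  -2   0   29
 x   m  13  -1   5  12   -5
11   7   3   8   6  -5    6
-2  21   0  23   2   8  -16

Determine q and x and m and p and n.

q = 1, x = 6, m = 6, p = -3, n = 0

Rows 1 and 3 both sum to 36, so that's the common total.
The known cells in row 4 total 35, leaving 36 − 35 = 1 for the blank.
The known cells in column 1 total 30, leaving 36 − 30 = 6 for the blank.
The known cells in row 5 total 30, leaving 36 − 30 = 6 for the blank.
The known cells in column 2 total 39, leaving 36 − 39 = -3 for the blank.
The known cells in row 2 total 36, leaving 36 − 36 = 0 for the blank.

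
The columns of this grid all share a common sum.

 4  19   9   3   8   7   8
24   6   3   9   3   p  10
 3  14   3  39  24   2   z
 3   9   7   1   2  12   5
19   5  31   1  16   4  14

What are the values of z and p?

Columns 4 and 5 both add up to 53, so every column sums to 53.
Column 7: 8 + 10 + 5 + 14 = 37, so the missing entry is 53 − 37 = 16.
Column 6: 7 + 2 + 12 + 4 = 25, so the missing entry is 53 − 25 = 28.

z = 16, p = 28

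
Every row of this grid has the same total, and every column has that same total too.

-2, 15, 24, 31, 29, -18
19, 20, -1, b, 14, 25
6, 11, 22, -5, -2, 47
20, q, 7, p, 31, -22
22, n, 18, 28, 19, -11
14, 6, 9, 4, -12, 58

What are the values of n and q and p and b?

n = 3, q = 24, p = 19, b = 2

Rows 1 and 3 both sum to 79, so that's the common total.
The known cells in row 2 total 77, leaving 79 − 77 = 2 for the blank.
The known cells in column 4 total 60, leaving 79 − 60 = 19 for the blank.
The known cells in row 4 total 55, leaving 79 − 55 = 24 for the blank.
The known cells in row 5 total 76, leaving 79 − 76 = 3 for the blank.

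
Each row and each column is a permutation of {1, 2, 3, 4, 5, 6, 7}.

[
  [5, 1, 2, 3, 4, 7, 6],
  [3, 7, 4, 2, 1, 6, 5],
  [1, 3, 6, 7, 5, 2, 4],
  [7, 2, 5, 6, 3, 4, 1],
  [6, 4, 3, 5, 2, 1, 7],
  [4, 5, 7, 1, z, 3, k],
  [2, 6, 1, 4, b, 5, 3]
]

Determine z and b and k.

At (row 6, col 7): column 7 already has {1, 3, 4, 5, 6, 7}, so the value is 2.
For row 6, column 5: row 6 already has {1, 2, 3, 4, 5, 7}; that leaves 6.
At (row 7, col 5): row 7 already has {1, 2, 3, 4, 5, 6}, so the value is 7.

z = 6, b = 7, k = 2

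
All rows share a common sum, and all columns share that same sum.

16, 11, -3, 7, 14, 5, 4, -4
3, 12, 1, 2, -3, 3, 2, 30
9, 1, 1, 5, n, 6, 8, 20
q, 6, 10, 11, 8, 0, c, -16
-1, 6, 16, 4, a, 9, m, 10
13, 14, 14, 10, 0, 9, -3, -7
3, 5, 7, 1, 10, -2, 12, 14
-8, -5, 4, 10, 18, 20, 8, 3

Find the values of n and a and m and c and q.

n = 0, a = 3, m = 3, c = 16, q = 15

Rows 1 and 2 both sum to 50, so that's the common total.
Row 3 has 9 + 1 + 1 + 5 + 6 + 8 + 20 = 50; the blank must be 50 − 50 = 0.
Column 5 has 14 − 3 + 0 + 8 + 0 + 10 + 18 = 47; the blank must be 50 − 47 = 3.
Row 5 has -1 + 6 + 16 + 4 + 3 + 9 + 10 = 47; the blank must be 50 − 47 = 3.
Column 1 has 16 + 3 + 9 − 1 + 13 + 3 − 8 = 35; the blank must be 50 − 35 = 15.
Row 4 has 15 + 6 + 10 + 11 + 8 + 0 − 16 = 34; the blank must be 50 − 34 = 16.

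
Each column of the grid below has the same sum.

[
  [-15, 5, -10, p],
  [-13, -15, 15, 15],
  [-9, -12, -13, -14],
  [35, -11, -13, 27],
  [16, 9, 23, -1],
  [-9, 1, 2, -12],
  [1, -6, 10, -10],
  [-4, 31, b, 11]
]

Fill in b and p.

b = -12, p = -14

Column 1 sums to 2 and so does column 2; that's the common total.
In column 3 the known cells total 14, leaving 2 − 14 = -12.
In column 4 the known cells total 16, leaving 2 − 16 = -14.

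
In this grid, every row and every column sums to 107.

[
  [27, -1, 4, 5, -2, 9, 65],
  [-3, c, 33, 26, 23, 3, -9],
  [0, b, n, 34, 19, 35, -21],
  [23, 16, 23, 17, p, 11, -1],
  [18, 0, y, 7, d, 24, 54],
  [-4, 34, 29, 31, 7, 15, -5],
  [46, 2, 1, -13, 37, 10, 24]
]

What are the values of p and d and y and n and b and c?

Row 4: 23 + 16 + 23 + 17 + 11 − 1 = 89, so its missing entry is 107 − 89 = 18.
Column 5: -2 + 23 + 19 + 18 + 7 + 37 = 102, so its missing entry is 107 − 102 = 5.
Row 2: -3 + 33 + 26 + 23 + 3 − 9 = 73, so its missing entry is 107 − 73 = 34.
Column 2: -1 + 34 + 16 + 0 + 34 + 2 = 85, so its missing entry is 107 − 85 = 22.
Row 5: 18 + 0 + 7 + 5 + 24 + 54 = 108, so its missing entry is 107 − 108 = -1.
Row 3: 0 + 22 + 34 + 19 + 35 − 21 = 89, so its missing entry is 107 − 89 = 18.

p = 18, d = 5, y = -1, n = 18, b = 22, c = 34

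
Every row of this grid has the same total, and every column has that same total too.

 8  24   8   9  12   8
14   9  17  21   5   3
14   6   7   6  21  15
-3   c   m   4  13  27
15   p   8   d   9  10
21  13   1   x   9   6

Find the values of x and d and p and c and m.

x = 19, d = 10, p = 17, c = 0, m = 28

Rows 1 and 2 both sum to 69, so that's the common total.
Row 6 has 21 + 13 + 1 + 9 + 6 = 50; the blank must be 69 − 50 = 19.
Column 4 has 9 + 21 + 6 + 4 + 19 = 59; the blank must be 69 − 59 = 10.
Column 3 has 8 + 17 + 7 + 8 + 1 = 41; the blank must be 69 − 41 = 28.
Row 4 has -3 + 28 + 4 + 13 + 27 = 69; the blank must be 69 − 69 = 0.
Row 5 has 15 + 8 + 10 + 9 + 10 = 52; the blank must be 69 − 52 = 17.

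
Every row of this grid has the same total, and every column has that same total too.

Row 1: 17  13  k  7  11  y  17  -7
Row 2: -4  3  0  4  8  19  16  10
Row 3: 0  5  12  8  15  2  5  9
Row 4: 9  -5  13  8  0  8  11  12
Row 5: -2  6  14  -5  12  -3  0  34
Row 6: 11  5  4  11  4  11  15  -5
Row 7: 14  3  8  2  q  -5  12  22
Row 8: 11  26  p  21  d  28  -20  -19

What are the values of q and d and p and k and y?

Rows 2 and 3 both sum to 56, so that's the common total.
Row 7: 14 + 3 + 8 + 2 − 5 + 12 + 22 = 56, so its missing entry is 56 − 56 = 0.
Column 5: 11 + 8 + 15 + 0 + 12 + 4 + 0 = 50, so its missing entry is 56 − 50 = 6.
Row 8: 11 + 26 + 21 + 6 + 28 − 20 − 19 = 53, so its missing entry is 56 − 53 = 3.
Column 3: 0 + 12 + 13 + 14 + 4 + 8 + 3 = 54, so its missing entry is 56 − 54 = 2.
Row 1: 17 + 13 + 2 + 7 + 11 + 17 − 7 = 60, so its missing entry is 56 − 60 = -4.

q = 0, d = 6, p = 3, k = 2, y = -4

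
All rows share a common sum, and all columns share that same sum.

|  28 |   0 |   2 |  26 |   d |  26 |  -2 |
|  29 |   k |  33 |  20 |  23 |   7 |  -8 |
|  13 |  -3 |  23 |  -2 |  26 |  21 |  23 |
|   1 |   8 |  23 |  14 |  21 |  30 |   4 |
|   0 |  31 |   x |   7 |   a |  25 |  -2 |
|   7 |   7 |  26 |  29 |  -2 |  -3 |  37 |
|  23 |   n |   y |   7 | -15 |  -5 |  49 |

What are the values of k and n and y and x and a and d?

k = -3, n = 61, y = -19, x = 13, a = 27, d = 21

Rows 3 and 4 both sum to 101, so that's the common total.
Row 1 has 28 + 0 + 2 + 26 + 26 − 2 = 80; the blank must be 101 − 80 = 21.
Column 5 has 21 + 23 + 26 + 21 − 2 − 15 = 74; the blank must be 101 − 74 = 27.
Row 2 has 29 + 33 + 20 + 23 + 7 − 8 = 104; the blank must be 101 − 104 = -3.
Column 2 has 0 − 3 − 3 + 8 + 31 + 7 = 40; the blank must be 101 − 40 = 61.
Row 7 has 23 + 61 + 7 − 15 − 5 + 49 = 120; the blank must be 101 − 120 = -19.
Row 5 has 0 + 31 + 7 + 27 + 25 − 2 = 88; the blank must be 101 − 88 = 13.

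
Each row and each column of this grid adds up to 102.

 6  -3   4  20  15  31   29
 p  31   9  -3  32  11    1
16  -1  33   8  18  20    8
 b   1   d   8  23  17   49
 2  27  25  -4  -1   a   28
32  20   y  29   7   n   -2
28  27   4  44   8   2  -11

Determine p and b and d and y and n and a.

p = 21, b = -3, d = 7, y = 20, n = -4, a = 25

Row 5 has 2 + 27 + 25 − 4 − 1 + 28 = 77; the blank must be 102 − 77 = 25.
Column 6 has 31 + 11 + 20 + 17 + 25 + 2 = 106; the blank must be 102 − 106 = -4.
Row 2 has 31 + 9 − 3 + 32 + 11 + 1 = 81; the blank must be 102 − 81 = 21.
Column 1 has 6 + 21 + 16 + 2 + 32 + 28 = 105; the blank must be 102 − 105 = -3.
Row 4 has -3 + 1 + 8 + 23 + 17 + 49 = 95; the blank must be 102 − 95 = 7.
Row 6 has 32 + 20 + 29 + 7 − 4 − 2 = 82; the blank must be 102 − 82 = 20.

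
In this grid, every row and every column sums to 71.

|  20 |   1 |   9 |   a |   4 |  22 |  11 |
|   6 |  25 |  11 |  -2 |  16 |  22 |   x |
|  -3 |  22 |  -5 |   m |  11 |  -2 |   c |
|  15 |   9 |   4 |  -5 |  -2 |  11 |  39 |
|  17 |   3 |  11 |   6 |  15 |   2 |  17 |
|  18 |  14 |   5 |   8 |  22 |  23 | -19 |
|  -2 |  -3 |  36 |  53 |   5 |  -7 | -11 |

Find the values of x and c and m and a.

x = -7, c = 41, m = 7, a = 4

Row 2: 6 + 25 + 11 − 2 + 16 + 22 = 78, so its missing entry is 71 − 78 = -7.
Row 1: 20 + 1 + 9 + 4 + 22 + 11 = 67, so its missing entry is 71 − 67 = 4.
Column 4: 4 − 2 − 5 + 6 + 8 + 53 = 64, so its missing entry is 71 − 64 = 7.
Row 3: -3 + 22 − 5 + 7 + 11 − 2 = 30, so its missing entry is 71 − 30 = 41.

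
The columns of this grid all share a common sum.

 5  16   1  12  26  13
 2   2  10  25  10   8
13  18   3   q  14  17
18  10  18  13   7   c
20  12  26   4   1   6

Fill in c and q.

Columns 3 and 5 both add up to 58, so every column sums to 58.
Column 6: 13 + 8 + 17 + 6 = 44, so the missing entry is 58 − 44 = 14.
Column 4: 12 + 25 + 13 + 4 = 54, so the missing entry is 58 − 54 = 4.

c = 14, q = 4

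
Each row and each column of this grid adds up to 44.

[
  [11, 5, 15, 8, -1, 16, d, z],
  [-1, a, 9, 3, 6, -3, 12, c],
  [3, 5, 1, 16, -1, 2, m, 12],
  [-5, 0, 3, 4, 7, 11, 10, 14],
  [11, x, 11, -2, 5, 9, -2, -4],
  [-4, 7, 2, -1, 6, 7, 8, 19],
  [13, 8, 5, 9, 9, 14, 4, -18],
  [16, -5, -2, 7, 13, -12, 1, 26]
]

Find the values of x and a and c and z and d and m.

x = 16, a = 8, c = 10, z = -15, d = 5, m = 6

Row 3 has 3 + 5 + 1 + 16 − 1 + 2 + 12 = 38; the blank must be 44 − 38 = 6.
Column 7 has 12 + 6 + 10 − 2 + 8 + 4 + 1 = 39; the blank must be 44 − 39 = 5.
Row 1 has 11 + 5 + 15 + 8 − 1 + 16 + 5 = 59; the blank must be 44 − 59 = -15.
Column 8 has -15 + 12 + 14 − 4 + 19 − 18 + 26 = 34; the blank must be 44 − 34 = 10.
Row 2 has -1 + 9 + 3 + 6 − 3 + 12 + 10 = 36; the blank must be 44 − 36 = 8.
Row 5 has 11 + 11 − 2 + 5 + 9 − 2 − 4 = 28; the blank must be 44 − 28 = 16.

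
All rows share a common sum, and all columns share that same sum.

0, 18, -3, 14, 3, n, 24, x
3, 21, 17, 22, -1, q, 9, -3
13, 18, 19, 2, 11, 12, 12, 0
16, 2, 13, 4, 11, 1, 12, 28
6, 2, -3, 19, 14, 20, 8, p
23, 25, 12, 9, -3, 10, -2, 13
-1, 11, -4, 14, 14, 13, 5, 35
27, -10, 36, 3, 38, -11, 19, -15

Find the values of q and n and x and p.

q = 19, n = 23, x = 8, p = 21

Rows 3 and 4 both sum to 87, so that's the common total.
Row 5 has 6 + 2 − 3 + 19 + 14 + 20 + 8 = 66; the blank must be 87 − 66 = 21.
Column 8 has -3 + 0 + 28 + 21 + 13 + 35 − 15 = 79; the blank must be 87 − 79 = 8.
Row 1 has 0 + 18 − 3 + 14 + 3 + 24 + 8 = 64; the blank must be 87 − 64 = 23.
Row 2 has 3 + 21 + 17 + 22 − 1 + 9 − 3 = 68; the blank must be 87 − 68 = 19.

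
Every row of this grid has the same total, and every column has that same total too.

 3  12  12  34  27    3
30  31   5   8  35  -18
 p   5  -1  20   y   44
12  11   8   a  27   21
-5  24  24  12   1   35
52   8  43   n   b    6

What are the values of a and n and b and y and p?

a = 12, n = 5, b = -23, y = 24, p = -1

Rows 1 and 2 both sum to 91, so that's the common total.
The known cells in column 1 total 92, leaving 91 − 92 = -1 for the blank.
The known cells in row 3 total 67, leaving 91 − 67 = 24 for the blank.
The known cells in column 5 total 114, leaving 91 − 114 = -23 for the blank.
The known cells in row 4 total 79, leaving 91 − 79 = 12 for the blank.
The known cells in row 6 total 86, leaving 91 − 86 = 5 for the blank.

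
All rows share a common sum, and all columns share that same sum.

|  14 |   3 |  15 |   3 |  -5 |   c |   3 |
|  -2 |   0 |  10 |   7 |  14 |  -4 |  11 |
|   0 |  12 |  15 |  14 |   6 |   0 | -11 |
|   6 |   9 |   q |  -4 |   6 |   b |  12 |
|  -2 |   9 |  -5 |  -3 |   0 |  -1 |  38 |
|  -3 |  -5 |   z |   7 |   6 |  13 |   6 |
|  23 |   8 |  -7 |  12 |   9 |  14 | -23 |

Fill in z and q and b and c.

z = 12, q = -4, b = 11, c = 3

Rows 2 and 3 both sum to 36, so that's the common total.
The known cells in row 1 total 33, leaving 36 − 33 = 3 for the blank.
The known cells in column 6 total 25, leaving 36 − 25 = 11 for the blank.
The known cells in row 4 total 40, leaving 36 − 40 = -4 for the blank.
The known cells in row 6 total 24, leaving 36 − 24 = 12 for the blank.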